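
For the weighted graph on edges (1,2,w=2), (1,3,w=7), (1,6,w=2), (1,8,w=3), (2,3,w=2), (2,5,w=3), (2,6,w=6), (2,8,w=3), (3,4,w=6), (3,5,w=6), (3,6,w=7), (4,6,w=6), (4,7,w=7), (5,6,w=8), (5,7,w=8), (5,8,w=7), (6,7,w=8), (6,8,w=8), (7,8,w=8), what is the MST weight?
25 (MST edges: (1,2,w=2), (1,6,w=2), (1,8,w=3), (2,3,w=2), (2,5,w=3), (3,4,w=6), (4,7,w=7); sum of weights 2 + 2 + 3 + 2 + 3 + 6 + 7 = 25)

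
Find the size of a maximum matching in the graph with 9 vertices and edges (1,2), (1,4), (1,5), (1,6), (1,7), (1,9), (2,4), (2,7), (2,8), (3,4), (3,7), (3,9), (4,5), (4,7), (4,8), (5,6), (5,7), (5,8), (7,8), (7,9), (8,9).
4 (matching: (1,7), (3,4), (5,6), (8,9); upper bound floor(n/2) = floor(9/2) = 4)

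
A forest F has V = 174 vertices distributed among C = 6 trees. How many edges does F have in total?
168 (Each of the 6 component trees on V_i vertices has V_i - 1 edges; summing gives V - C = 174 - 6 = 168)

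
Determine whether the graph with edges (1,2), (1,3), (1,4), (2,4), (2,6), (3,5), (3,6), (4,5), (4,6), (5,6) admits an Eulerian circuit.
No (4 vertices have odd degree: {1, 2, 3, 5}; Eulerian circuit requires 0)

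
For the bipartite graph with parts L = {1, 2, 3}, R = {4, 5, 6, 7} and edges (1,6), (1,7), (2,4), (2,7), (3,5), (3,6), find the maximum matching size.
3 (matching: (1,6), (2,7), (3,5); upper bound min(|L|,|R|) = min(3,4) = 3)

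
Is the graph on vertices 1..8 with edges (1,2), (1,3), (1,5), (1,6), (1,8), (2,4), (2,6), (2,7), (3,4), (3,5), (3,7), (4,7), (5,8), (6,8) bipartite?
No (odd cycle of length 3: 3 -> 1 -> 5 -> 3)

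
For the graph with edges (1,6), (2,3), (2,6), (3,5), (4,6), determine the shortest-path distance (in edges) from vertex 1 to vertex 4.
2 (path: 1 -> 6 -> 4, 2 edges)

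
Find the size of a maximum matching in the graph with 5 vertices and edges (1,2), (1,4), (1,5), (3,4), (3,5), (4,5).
2 (matching: (1,5), (3,4); upper bound floor(n/2) = floor(5/2) = 2)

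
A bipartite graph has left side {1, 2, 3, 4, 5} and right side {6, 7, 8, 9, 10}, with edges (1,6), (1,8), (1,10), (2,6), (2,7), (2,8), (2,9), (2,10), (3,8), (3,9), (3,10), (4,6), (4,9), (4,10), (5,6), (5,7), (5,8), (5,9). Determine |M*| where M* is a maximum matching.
5 (matching: (1,10), (2,9), (3,8), (4,6), (5,7); upper bound min(|L|,|R|) = min(5,5) = 5)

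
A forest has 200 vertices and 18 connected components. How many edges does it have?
182 (Each of the 18 component trees on V_i vertices has V_i - 1 edges; summing gives V - C = 200 - 18 = 182)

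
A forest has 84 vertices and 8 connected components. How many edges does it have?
76 (Each of the 8 component trees on V_i vertices has V_i - 1 edges; summing gives V - C = 84 - 8 = 76)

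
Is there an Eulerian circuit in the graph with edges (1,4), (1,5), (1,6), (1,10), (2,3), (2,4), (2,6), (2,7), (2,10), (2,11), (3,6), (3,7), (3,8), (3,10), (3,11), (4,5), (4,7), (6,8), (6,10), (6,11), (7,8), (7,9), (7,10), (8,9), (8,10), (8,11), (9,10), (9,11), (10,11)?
Yes (the graph is connected and all 11 vertices have even degree)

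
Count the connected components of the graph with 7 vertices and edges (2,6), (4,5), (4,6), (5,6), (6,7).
3 (components: {1}, {2, 4, 5, 6, 7}, {3})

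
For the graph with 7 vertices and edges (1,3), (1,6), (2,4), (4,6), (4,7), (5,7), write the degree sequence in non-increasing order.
[3, 2, 2, 2, 1, 1, 1] (degrees: deg(1)=2, deg(2)=1, deg(3)=1, deg(4)=3, deg(5)=1, deg(6)=2, deg(7)=2)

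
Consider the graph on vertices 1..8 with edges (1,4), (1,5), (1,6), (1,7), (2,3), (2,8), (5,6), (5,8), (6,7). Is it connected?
Yes (BFS from 1 visits [1, 4, 5, 6, 7, 8, 2, 3] — all 8 vertices reached)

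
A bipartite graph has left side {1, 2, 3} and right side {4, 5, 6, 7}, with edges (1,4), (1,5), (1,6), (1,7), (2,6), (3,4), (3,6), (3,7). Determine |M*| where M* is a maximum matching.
3 (matching: (1,5), (2,6), (3,7); upper bound min(|L|,|R|) = min(3,4) = 3)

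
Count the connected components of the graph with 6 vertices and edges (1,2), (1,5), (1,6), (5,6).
3 (components: {1, 2, 5, 6}, {3}, {4})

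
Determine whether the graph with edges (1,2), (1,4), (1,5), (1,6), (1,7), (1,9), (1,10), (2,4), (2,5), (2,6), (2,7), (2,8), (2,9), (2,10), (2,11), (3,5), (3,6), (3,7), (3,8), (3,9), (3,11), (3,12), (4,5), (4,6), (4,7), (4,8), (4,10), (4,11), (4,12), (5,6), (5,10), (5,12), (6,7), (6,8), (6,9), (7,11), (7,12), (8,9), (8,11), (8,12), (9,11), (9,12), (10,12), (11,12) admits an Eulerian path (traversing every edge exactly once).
No (10 vertices have odd degree: {1, 2, 3, 4, 5, 7, 8, 9, 10, 11}; Eulerian path requires 0 or 2)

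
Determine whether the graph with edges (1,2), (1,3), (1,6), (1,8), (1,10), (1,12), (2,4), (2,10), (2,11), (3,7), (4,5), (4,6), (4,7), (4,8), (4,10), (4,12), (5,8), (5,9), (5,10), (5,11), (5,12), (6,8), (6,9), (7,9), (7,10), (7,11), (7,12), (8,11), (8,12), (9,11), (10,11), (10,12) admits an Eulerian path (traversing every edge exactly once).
Yes (the graph is connected and exactly 2 vertices have odd degree: {4, 10}; any Eulerian path must start and end at those)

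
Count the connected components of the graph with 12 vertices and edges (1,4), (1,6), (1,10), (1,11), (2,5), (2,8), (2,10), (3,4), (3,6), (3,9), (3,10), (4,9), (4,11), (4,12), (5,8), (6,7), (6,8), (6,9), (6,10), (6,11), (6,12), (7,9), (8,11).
1 (components: {1, 2, 3, 4, 5, 6, 7, 8, 9, 10, 11, 12})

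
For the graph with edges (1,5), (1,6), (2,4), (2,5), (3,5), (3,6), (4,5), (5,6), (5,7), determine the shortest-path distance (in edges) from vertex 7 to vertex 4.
2 (path: 7 -> 5 -> 4, 2 edges)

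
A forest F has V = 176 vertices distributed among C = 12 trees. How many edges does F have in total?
164 (Each of the 12 component trees on V_i vertices has V_i - 1 edges; summing gives V - C = 176 - 12 = 164)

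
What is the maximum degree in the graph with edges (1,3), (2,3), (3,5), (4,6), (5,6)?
3 (attained at vertex 3)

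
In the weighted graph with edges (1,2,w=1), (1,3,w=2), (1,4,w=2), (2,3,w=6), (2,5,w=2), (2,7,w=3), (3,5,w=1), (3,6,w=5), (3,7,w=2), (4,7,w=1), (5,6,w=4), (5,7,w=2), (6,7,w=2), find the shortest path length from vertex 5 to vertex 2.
2 (path: 5 -> 2; weights 2 = 2)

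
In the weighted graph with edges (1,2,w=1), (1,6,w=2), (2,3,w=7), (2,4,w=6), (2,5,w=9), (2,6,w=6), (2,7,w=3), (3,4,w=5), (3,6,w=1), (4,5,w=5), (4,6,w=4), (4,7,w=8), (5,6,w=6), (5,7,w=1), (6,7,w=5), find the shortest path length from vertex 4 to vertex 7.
6 (path: 4 -> 5 -> 7; weights 5 + 1 = 6)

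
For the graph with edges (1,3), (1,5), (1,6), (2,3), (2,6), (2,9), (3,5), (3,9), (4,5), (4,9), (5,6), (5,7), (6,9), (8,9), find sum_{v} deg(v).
28 (handshake: sum of degrees = 2|E| = 2 x 14 = 28)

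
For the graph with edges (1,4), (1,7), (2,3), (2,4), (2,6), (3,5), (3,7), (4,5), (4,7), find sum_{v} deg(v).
18 (handshake: sum of degrees = 2|E| = 2 x 9 = 18)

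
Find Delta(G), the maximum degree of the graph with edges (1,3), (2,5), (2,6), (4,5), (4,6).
2 (attained at vertices 2, 4, 5, 6)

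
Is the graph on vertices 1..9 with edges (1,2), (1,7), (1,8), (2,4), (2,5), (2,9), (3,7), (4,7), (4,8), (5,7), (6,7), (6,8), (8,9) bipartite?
Yes. Partition: {1, 3, 4, 5, 6, 9}, {2, 7, 8}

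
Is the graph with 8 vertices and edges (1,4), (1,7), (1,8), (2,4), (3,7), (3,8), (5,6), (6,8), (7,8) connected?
Yes (BFS from 1 visits [1, 4, 7, 8, 2, 3, 6, 5] — all 8 vertices reached)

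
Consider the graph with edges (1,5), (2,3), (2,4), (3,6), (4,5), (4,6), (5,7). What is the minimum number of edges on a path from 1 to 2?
3 (path: 1 -> 5 -> 4 -> 2, 3 edges)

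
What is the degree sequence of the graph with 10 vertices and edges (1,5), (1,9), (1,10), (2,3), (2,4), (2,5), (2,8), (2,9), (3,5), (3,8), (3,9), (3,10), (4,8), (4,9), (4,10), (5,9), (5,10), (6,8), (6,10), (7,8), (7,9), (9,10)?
[7, 6, 5, 5, 5, 5, 4, 3, 2, 2] (degrees: deg(1)=3, deg(2)=5, deg(3)=5, deg(4)=4, deg(5)=5, deg(6)=2, deg(7)=2, deg(8)=5, deg(9)=7, deg(10)=6)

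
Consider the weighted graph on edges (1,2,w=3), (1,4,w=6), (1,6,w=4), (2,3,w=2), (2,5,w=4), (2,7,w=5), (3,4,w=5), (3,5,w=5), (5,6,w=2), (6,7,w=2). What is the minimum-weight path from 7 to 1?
6 (path: 7 -> 6 -> 1; weights 2 + 4 = 6)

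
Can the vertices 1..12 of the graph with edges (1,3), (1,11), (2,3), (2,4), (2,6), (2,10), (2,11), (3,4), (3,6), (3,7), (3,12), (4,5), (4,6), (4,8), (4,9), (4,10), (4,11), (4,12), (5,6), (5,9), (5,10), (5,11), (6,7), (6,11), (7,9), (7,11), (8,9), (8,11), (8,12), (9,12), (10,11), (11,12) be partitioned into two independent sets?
No (odd cycle of length 5: 6 -> 3 -> 1 -> 11 -> 5 -> 6)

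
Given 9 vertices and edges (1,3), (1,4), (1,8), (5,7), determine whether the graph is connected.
No, it has 5 components: {1, 3, 4, 8}, {2}, {5, 7}, {6}, {9}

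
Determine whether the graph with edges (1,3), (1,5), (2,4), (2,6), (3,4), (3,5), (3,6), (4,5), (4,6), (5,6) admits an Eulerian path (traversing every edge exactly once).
Yes — and in fact it has an Eulerian circuit (the graph is connected and all 6 vertices have even degree)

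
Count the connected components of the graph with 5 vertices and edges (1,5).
4 (components: {1, 5}, {2}, {3}, {4})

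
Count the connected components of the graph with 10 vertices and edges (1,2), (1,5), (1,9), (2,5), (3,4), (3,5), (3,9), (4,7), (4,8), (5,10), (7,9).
2 (components: {1, 2, 3, 4, 5, 7, 8, 9, 10}, {6})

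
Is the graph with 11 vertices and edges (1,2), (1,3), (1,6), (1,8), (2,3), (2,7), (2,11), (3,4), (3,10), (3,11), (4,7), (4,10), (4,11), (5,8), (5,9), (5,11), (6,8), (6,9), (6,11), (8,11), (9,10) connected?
Yes (BFS from 1 visits [1, 2, 3, 6, 8, 7, 11, 4, 10, 9, 5] — all 11 vertices reached)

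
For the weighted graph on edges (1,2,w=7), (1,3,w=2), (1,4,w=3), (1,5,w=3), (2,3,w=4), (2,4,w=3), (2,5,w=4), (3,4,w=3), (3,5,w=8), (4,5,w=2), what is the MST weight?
10 (MST edges: (1,3,w=2), (1,4,w=3), (2,4,w=3), (4,5,w=2); sum of weights 2 + 3 + 3 + 2 = 10)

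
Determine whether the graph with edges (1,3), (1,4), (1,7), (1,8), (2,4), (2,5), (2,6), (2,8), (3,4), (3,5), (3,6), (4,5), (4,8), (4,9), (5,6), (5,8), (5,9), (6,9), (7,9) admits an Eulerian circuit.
Yes (the graph is connected and all 9 vertices have even degree)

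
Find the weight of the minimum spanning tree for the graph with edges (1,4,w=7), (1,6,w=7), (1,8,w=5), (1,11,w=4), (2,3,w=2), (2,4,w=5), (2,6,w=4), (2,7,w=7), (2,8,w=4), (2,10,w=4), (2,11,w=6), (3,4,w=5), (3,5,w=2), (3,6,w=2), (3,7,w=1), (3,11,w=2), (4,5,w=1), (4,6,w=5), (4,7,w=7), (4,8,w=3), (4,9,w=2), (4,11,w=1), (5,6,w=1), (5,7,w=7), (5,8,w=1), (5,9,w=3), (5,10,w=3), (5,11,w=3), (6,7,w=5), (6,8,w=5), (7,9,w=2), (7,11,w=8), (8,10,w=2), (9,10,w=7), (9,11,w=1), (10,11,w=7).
16 (MST edges: (1,11,w=4), (2,3,w=2), (3,6,w=2), (3,7,w=1), (4,5,w=1), (4,11,w=1), (5,6,w=1), (5,8,w=1), (8,10,w=2), (9,11,w=1); sum of weights 4 + 2 + 2 + 1 + 1 + 1 + 1 + 1 + 2 + 1 = 16)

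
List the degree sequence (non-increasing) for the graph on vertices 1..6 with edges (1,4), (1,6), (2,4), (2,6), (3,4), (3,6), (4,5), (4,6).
[5, 4, 2, 2, 2, 1] (degrees: deg(1)=2, deg(2)=2, deg(3)=2, deg(4)=5, deg(5)=1, deg(6)=4)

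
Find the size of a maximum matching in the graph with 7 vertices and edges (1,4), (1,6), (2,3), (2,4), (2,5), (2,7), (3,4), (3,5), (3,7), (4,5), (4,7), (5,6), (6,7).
3 (matching: (1,6), (2,5), (4,7); upper bound floor(n/2) = floor(7/2) = 3)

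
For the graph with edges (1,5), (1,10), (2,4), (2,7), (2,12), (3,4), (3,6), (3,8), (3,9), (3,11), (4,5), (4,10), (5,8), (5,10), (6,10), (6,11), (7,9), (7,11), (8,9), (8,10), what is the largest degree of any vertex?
5 (attained at vertices 3, 10)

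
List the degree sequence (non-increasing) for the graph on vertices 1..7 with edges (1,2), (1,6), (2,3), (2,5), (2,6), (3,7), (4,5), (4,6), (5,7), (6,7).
[4, 4, 3, 3, 2, 2, 2] (degrees: deg(1)=2, deg(2)=4, deg(3)=2, deg(4)=2, deg(5)=3, deg(6)=4, deg(7)=3)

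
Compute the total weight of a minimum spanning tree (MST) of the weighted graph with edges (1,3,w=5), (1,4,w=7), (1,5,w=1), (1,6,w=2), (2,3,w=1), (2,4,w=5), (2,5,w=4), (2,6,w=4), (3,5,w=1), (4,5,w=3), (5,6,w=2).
8 (MST edges: (1,5,w=1), (1,6,w=2), (2,3,w=1), (3,5,w=1), (4,5,w=3); sum of weights 1 + 2 + 1 + 1 + 3 = 8)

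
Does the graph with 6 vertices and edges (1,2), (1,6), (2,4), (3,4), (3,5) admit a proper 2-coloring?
Yes. Partition: {1, 4, 5}, {2, 3, 6}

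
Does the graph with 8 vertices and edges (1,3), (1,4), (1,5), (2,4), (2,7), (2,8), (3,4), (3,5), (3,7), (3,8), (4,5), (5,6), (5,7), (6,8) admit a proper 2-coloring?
No (odd cycle of length 3: 5 -> 1 -> 4 -> 5)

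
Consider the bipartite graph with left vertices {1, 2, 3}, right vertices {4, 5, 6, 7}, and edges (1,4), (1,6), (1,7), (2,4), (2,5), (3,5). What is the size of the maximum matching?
3 (matching: (1,7), (2,4), (3,5); upper bound min(|L|,|R|) = min(3,4) = 3)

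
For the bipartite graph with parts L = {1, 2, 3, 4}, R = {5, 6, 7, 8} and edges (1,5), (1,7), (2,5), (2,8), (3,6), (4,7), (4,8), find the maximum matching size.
4 (matching: (1,7), (2,5), (3,6), (4,8); upper bound min(|L|,|R|) = min(4,4) = 4)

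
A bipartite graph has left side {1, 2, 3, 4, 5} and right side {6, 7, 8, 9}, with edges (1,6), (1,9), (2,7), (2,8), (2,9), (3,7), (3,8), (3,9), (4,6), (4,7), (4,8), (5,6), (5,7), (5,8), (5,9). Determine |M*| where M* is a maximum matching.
4 (matching: (1,9), (2,8), (3,7), (4,6); upper bound min(|L|,|R|) = min(5,4) = 4)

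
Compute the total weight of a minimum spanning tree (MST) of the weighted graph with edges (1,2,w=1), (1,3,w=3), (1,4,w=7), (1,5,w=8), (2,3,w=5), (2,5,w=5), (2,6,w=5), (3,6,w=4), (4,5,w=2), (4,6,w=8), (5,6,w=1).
11 (MST edges: (1,2,w=1), (1,3,w=3), (3,6,w=4), (4,5,w=2), (5,6,w=1); sum of weights 1 + 3 + 4 + 2 + 1 = 11)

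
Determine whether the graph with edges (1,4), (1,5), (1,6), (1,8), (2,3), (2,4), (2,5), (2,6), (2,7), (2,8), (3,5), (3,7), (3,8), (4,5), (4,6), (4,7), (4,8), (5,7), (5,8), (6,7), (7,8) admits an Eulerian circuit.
Yes (the graph is connected and all 8 vertices have even degree)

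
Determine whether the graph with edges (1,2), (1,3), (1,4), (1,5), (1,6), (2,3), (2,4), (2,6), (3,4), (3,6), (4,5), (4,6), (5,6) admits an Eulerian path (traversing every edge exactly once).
No (4 vertices have odd degree: {1, 4, 5, 6}; Eulerian path requires 0 or 2)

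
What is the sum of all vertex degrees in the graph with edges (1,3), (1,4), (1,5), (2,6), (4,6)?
10 (handshake: sum of degrees = 2|E| = 2 x 5 = 10)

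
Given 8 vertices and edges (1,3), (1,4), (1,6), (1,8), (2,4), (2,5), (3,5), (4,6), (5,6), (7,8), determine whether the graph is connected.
Yes (BFS from 1 visits [1, 3, 4, 6, 8, 5, 2, 7] — all 8 vertices reached)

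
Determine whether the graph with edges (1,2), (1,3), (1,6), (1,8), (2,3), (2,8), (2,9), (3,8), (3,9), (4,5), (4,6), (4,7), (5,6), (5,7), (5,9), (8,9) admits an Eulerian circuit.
No (2 vertices have odd degree: {4, 6}; Eulerian circuit requires 0)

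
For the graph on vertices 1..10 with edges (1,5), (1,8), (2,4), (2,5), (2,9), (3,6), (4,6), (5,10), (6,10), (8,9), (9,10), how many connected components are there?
2 (components: {1, 2, 3, 4, 5, 6, 8, 9, 10}, {7})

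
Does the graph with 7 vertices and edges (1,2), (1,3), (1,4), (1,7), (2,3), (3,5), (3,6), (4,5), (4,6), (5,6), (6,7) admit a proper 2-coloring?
No (odd cycle of length 3: 3 -> 1 -> 2 -> 3)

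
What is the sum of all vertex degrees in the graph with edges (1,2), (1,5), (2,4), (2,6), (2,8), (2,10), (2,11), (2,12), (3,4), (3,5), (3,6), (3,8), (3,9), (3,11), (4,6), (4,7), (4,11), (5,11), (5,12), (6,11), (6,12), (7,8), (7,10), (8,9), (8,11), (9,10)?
52 (handshake: sum of degrees = 2|E| = 2 x 26 = 52)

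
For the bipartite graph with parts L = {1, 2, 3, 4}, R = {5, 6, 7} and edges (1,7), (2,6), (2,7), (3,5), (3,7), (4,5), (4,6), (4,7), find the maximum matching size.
3 (matching: (1,7), (2,6), (3,5); upper bound min(|L|,|R|) = min(4,3) = 3)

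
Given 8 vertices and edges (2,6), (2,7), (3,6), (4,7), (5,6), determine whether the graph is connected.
No, it has 3 components: {1}, {2, 3, 4, 5, 6, 7}, {8}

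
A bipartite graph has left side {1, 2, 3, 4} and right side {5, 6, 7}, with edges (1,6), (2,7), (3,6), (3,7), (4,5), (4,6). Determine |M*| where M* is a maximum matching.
3 (matching: (1,6), (2,7), (4,5); upper bound min(|L|,|R|) = min(4,3) = 3)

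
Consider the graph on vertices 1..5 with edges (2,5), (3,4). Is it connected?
No, it has 3 components: {1}, {2, 5}, {3, 4}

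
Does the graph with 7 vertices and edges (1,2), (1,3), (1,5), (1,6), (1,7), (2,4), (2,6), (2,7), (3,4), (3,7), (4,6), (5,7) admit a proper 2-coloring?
No (odd cycle of length 3: 6 -> 1 -> 2 -> 6)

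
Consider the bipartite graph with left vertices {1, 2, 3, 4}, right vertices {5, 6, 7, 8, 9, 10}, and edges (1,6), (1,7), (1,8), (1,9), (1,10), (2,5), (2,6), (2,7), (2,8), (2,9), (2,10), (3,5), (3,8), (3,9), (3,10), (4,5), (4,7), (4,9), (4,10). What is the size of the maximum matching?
4 (matching: (1,10), (2,9), (3,8), (4,7); upper bound min(|L|,|R|) = min(4,6) = 4)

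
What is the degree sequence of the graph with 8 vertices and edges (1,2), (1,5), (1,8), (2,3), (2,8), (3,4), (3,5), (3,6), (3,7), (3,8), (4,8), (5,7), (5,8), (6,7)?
[6, 5, 4, 3, 3, 3, 2, 2] (degrees: deg(1)=3, deg(2)=3, deg(3)=6, deg(4)=2, deg(5)=4, deg(6)=2, deg(7)=3, deg(8)=5)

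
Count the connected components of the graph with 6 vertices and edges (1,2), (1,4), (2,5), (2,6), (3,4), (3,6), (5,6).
1 (components: {1, 2, 3, 4, 5, 6})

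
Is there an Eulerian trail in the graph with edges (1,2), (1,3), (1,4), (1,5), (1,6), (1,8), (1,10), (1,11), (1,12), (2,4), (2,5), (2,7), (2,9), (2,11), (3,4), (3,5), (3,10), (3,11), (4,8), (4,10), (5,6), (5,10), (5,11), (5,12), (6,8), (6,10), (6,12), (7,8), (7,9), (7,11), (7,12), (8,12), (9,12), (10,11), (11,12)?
No (10 vertices have odd degree: {1, 3, 4, 5, 6, 7, 8, 9, 11, 12}; Eulerian path requires 0 or 2)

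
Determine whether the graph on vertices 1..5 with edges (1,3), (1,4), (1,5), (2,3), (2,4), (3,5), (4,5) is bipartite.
No (odd cycle of length 3: 5 -> 1 -> 4 -> 5)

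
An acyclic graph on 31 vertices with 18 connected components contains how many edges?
13 (Each of the 18 component trees on V_i vertices has V_i - 1 edges; summing gives V - C = 31 - 18 = 13)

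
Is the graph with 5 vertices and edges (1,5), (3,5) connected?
No, it has 3 components: {1, 3, 5}, {2}, {4}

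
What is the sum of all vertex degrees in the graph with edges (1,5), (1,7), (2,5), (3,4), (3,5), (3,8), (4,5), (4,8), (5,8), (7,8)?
20 (handshake: sum of degrees = 2|E| = 2 x 10 = 20)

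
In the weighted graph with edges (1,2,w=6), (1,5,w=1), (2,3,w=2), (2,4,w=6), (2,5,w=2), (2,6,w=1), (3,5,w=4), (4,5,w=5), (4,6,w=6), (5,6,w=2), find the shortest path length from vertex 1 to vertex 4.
6 (path: 1 -> 5 -> 4; weights 1 + 5 = 6)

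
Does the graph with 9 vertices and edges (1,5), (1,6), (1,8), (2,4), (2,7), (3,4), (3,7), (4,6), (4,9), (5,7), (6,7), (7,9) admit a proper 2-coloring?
Yes. Partition: {1, 4, 7}, {2, 3, 5, 6, 8, 9}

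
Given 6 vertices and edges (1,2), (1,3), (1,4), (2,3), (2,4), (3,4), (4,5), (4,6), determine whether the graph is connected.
Yes (BFS from 1 visits [1, 2, 3, 4, 5, 6] — all 6 vertices reached)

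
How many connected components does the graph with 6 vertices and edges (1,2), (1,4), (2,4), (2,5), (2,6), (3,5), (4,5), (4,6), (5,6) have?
1 (components: {1, 2, 3, 4, 5, 6})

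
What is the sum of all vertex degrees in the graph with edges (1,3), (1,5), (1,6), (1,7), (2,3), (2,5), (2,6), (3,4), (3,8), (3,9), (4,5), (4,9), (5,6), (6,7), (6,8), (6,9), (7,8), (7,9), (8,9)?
38 (handshake: sum of degrees = 2|E| = 2 x 19 = 38)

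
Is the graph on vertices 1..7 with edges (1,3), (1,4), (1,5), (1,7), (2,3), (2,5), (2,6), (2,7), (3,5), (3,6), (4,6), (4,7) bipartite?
No (odd cycle of length 3: 7 -> 1 -> 4 -> 7)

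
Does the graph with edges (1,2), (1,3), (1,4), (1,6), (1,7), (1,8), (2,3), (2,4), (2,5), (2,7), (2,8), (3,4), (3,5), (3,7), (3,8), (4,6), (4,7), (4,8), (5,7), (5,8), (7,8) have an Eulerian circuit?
Yes (the graph is connected and all 8 vertices have even degree)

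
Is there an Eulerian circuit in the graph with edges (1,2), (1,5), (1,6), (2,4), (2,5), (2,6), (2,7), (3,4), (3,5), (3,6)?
No (6 vertices have odd degree: {1, 2, 3, 5, 6, 7}; Eulerian circuit requires 0)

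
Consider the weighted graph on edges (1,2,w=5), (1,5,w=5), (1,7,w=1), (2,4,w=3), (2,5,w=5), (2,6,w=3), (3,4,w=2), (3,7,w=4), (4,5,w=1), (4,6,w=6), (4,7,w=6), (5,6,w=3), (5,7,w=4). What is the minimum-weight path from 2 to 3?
5 (path: 2 -> 4 -> 3; weights 3 + 2 = 5)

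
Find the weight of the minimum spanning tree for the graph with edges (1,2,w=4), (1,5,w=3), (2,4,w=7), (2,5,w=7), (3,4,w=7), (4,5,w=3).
17 (MST edges: (1,2,w=4), (1,5,w=3), (3,4,w=7), (4,5,w=3); sum of weights 4 + 3 + 7 + 3 = 17)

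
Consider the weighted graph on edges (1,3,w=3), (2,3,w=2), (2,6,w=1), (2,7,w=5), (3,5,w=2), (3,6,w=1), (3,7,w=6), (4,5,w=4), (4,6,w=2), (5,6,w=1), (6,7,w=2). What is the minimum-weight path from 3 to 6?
1 (path: 3 -> 6; weights 1 = 1)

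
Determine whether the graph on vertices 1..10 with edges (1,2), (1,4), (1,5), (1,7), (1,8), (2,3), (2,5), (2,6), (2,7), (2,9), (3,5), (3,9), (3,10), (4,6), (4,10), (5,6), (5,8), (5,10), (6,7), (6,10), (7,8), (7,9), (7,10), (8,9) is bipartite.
No (odd cycle of length 3: 2 -> 1 -> 7 -> 2)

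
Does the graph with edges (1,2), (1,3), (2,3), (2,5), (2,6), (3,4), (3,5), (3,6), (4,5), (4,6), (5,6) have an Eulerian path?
Yes (the graph is connected and exactly 2 vertices have odd degree: {3, 4}; any Eulerian path must start and end at those)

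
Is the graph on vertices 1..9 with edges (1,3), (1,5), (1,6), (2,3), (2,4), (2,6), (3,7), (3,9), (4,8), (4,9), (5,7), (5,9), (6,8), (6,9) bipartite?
Yes. Partition: {1, 2, 7, 8, 9}, {3, 4, 5, 6}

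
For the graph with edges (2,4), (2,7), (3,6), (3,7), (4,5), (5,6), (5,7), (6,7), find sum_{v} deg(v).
16 (handshake: sum of degrees = 2|E| = 2 x 8 = 16)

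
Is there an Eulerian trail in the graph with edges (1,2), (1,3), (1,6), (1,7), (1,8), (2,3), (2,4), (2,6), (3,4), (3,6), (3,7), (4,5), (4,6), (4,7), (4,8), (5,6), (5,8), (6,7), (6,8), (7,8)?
No (6 vertices have odd degree: {1, 3, 5, 6, 7, 8}; Eulerian path requires 0 or 2)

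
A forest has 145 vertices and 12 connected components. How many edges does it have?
133 (Each of the 12 component trees on V_i vertices has V_i - 1 edges; summing gives V - C = 145 - 12 = 133)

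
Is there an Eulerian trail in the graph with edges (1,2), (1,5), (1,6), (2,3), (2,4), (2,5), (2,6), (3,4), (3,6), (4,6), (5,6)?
No (6 vertices have odd degree: {1, 2, 3, 4, 5, 6}; Eulerian path requires 0 or 2)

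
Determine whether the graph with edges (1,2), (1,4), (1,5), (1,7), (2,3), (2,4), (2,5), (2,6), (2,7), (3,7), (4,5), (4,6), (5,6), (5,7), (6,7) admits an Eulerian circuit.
No (2 vertices have odd degree: {5, 7}; Eulerian circuit requires 0)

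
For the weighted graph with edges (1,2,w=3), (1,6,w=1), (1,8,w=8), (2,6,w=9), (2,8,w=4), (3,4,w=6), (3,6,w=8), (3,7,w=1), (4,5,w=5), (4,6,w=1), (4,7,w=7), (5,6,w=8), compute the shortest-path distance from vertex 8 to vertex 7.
16 (path: 8 -> 2 -> 1 -> 6 -> 4 -> 7; weights 4 + 3 + 1 + 1 + 7 = 16)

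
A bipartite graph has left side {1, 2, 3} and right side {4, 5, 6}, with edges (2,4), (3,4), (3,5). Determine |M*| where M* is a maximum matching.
2 (matching: (2,4), (3,5); upper bound min(|L|,|R|) = min(3,3) = 3)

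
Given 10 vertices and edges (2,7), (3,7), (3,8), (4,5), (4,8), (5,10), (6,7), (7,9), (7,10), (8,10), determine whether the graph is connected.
No, it has 2 components: {1}, {2, 3, 4, 5, 6, 7, 8, 9, 10}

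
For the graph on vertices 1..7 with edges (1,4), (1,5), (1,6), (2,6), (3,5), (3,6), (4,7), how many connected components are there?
1 (components: {1, 2, 3, 4, 5, 6, 7})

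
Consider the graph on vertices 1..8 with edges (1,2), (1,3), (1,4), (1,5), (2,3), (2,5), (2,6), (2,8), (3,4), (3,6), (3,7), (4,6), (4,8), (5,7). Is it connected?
Yes (BFS from 1 visits [1, 2, 3, 4, 5, 6, 8, 7] — all 8 vertices reached)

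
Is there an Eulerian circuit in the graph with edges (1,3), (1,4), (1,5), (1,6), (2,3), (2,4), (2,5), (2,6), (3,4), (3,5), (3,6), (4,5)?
No (2 vertices have odd degree: {3, 6}; Eulerian circuit requires 0)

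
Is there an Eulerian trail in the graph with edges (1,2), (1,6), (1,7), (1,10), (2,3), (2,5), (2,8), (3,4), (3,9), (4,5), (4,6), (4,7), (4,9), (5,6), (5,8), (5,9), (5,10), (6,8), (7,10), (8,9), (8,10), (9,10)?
No (6 vertices have odd degree: {3, 4, 7, 8, 9, 10}; Eulerian path requires 0 or 2)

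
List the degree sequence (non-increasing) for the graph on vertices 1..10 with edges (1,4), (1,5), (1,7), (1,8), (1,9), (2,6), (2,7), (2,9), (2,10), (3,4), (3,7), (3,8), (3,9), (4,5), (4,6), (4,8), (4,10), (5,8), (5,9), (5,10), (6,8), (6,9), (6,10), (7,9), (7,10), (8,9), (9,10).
[8, 6, 6, 6, 5, 5, 5, 5, 4, 4] (degrees: deg(1)=5, deg(2)=4, deg(3)=4, deg(4)=6, deg(5)=5, deg(6)=5, deg(7)=5, deg(8)=6, deg(9)=8, deg(10)=6)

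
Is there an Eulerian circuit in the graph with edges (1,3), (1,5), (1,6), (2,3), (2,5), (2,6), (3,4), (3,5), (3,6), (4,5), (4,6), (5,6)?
No (6 vertices have odd degree: {1, 2, 3, 4, 5, 6}; Eulerian circuit requires 0)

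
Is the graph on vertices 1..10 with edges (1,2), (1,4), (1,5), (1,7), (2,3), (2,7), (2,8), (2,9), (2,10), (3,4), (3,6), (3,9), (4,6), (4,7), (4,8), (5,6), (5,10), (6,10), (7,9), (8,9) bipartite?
No (odd cycle of length 3: 2 -> 1 -> 7 -> 2)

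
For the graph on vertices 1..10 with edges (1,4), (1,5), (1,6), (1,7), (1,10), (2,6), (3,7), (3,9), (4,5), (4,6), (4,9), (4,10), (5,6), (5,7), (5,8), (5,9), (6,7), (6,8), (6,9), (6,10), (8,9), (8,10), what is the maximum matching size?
5 (matching: (1,7), (2,6), (3,9), (4,10), (5,8); upper bound floor(n/2) = floor(10/2) = 5)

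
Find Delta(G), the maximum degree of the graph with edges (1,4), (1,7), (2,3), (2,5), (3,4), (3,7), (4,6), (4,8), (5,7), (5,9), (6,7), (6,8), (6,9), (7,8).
5 (attained at vertex 7)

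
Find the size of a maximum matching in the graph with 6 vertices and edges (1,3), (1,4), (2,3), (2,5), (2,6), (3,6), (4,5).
3 (matching: (1,3), (2,6), (4,5); upper bound floor(n/2) = floor(6/2) = 3)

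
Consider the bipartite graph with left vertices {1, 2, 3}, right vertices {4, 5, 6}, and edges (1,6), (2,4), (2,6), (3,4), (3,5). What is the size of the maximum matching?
3 (matching: (1,6), (2,4), (3,5); upper bound min(|L|,|R|) = min(3,3) = 3)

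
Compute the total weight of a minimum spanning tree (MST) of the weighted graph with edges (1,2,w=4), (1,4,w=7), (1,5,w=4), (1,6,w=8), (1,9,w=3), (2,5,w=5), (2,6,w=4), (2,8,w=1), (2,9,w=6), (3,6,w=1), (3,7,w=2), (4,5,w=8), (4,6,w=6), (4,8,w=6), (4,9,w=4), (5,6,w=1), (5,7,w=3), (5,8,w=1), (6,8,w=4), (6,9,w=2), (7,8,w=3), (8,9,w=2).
15 (MST edges: (1,9,w=3), (2,8,w=1), (3,6,w=1), (3,7,w=2), (4,9,w=4), (5,6,w=1), (5,8,w=1), (6,9,w=2); sum of weights 3 + 1 + 1 + 2 + 4 + 1 + 1 + 2 = 15)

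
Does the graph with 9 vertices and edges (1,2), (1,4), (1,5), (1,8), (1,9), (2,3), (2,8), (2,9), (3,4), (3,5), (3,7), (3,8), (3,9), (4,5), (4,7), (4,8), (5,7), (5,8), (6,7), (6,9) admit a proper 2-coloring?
No (odd cycle of length 3: 9 -> 1 -> 2 -> 9)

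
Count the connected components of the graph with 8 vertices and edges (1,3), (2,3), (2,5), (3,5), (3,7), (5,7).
4 (components: {1, 2, 3, 5, 7}, {4}, {6}, {8})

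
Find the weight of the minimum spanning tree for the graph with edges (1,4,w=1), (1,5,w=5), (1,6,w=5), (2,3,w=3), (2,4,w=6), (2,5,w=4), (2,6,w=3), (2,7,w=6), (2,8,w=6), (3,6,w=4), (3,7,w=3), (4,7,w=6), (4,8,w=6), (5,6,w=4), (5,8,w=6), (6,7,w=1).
23 (MST edges: (1,4,w=1), (1,6,w=5), (2,3,w=3), (2,5,w=4), (2,6,w=3), (2,8,w=6), (6,7,w=1); sum of weights 1 + 5 + 3 + 4 + 3 + 6 + 1 = 23)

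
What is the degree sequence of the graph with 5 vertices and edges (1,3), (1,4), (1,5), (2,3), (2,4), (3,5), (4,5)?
[3, 3, 3, 3, 2] (degrees: deg(1)=3, deg(2)=2, deg(3)=3, deg(4)=3, deg(5)=3)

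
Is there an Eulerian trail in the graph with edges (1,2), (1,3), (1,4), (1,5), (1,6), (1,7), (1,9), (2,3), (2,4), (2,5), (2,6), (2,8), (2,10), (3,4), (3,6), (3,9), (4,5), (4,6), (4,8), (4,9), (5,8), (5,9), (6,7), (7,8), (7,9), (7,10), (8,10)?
No (10 vertices have odd degree: {1, 2, 3, 4, 5, 6, 7, 8, 9, 10}; Eulerian path requires 0 or 2)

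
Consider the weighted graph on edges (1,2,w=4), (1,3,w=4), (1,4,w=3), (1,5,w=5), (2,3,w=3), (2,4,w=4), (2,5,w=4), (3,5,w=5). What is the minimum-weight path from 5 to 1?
5 (path: 5 -> 1; weights 5 = 5)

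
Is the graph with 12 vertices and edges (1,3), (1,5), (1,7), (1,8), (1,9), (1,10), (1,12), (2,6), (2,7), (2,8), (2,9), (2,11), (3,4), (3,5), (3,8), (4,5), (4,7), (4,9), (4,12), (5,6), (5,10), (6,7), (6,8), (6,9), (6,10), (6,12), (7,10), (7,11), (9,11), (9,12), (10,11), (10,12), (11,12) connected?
Yes (BFS from 1 visits [1, 3, 5, 7, 8, 9, 10, 12, 4, 6, 2, 11] — all 12 vertices reached)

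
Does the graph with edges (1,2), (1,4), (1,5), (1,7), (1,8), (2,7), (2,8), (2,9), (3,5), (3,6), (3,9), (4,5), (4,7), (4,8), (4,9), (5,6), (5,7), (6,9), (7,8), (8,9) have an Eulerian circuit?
No (8 vertices have odd degree: {1, 3, 4, 5, 6, 7, 8, 9}; Eulerian circuit requires 0)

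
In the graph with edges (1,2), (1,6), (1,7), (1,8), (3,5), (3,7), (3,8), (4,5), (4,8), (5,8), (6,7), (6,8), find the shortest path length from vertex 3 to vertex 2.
3 (path: 3 -> 8 -> 1 -> 2, 3 edges)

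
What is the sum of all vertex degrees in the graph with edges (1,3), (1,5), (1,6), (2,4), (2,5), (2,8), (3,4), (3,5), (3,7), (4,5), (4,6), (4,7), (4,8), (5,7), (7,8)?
30 (handshake: sum of degrees = 2|E| = 2 x 15 = 30)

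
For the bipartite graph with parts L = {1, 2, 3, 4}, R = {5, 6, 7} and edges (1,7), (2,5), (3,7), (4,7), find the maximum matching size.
2 (matching: (1,7), (2,5); upper bound min(|L|,|R|) = min(4,3) = 3)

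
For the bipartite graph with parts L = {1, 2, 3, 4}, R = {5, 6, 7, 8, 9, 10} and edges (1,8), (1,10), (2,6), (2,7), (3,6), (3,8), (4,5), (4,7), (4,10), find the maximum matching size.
4 (matching: (1,8), (2,7), (3,6), (4,10); upper bound min(|L|,|R|) = min(4,6) = 4)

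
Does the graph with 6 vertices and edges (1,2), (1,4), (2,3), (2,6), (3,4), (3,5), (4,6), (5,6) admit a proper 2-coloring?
Yes. Partition: {1, 3, 6}, {2, 4, 5}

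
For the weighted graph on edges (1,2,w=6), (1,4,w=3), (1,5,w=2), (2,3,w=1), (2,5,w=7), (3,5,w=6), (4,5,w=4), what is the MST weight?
12 (MST edges: (1,2,w=6), (1,4,w=3), (1,5,w=2), (2,3,w=1); sum of weights 6 + 3 + 2 + 1 = 12)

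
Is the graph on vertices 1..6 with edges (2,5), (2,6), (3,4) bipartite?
Yes. Partition: {1, 2, 3}, {4, 5, 6}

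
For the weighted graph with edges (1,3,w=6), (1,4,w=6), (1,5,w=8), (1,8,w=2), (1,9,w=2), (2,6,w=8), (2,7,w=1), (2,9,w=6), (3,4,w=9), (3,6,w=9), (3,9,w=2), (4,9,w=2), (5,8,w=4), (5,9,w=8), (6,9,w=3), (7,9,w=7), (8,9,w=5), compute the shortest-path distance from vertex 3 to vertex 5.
10 (path: 3 -> 9 -> 5; weights 2 + 8 = 10)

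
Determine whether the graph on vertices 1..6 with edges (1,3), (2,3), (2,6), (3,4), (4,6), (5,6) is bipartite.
Yes. Partition: {1, 2, 4, 5}, {3, 6}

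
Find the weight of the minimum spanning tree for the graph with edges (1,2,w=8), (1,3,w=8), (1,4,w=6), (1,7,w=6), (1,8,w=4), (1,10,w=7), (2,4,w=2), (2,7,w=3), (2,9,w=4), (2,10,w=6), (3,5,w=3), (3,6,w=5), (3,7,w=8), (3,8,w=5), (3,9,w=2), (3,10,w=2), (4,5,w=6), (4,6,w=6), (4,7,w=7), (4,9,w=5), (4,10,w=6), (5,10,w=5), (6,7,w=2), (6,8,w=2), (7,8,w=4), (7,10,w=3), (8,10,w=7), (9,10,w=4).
23 (MST edges: (1,8,w=4), (2,4,w=2), (2,7,w=3), (3,5,w=3), (3,9,w=2), (3,10,w=2), (6,7,w=2), (6,8,w=2), (7,10,w=3); sum of weights 4 + 2 + 3 + 3 + 2 + 2 + 2 + 2 + 3 = 23)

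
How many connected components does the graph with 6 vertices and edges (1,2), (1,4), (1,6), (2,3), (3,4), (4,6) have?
2 (components: {1, 2, 3, 4, 6}, {5})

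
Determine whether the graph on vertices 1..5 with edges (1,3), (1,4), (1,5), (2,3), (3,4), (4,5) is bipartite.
No (odd cycle of length 3: 4 -> 1 -> 5 -> 4)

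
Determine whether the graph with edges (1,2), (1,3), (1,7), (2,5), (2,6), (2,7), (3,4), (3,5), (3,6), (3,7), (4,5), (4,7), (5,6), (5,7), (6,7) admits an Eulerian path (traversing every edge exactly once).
No (4 vertices have odd degree: {1, 3, 4, 5}; Eulerian path requires 0 or 2)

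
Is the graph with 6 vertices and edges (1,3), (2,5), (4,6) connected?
No, it has 3 components: {1, 3}, {2, 5}, {4, 6}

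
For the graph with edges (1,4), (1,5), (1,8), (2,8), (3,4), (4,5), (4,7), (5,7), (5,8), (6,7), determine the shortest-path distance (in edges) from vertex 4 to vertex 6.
2 (path: 4 -> 7 -> 6, 2 edges)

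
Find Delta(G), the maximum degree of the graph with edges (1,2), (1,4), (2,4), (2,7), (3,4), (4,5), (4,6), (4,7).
6 (attained at vertex 4)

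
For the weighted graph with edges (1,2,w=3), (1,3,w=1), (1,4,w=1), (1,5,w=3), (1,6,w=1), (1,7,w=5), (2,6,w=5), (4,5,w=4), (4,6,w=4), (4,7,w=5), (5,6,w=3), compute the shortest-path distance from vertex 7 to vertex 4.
5 (path: 7 -> 4; weights 5 = 5)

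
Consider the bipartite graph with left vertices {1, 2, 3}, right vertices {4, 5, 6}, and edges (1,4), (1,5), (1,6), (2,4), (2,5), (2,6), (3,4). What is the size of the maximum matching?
3 (matching: (1,6), (2,5), (3,4); upper bound min(|L|,|R|) = min(3,3) = 3)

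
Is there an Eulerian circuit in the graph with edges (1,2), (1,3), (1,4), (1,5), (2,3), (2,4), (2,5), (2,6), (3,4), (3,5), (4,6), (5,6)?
No (2 vertices have odd degree: {2, 6}; Eulerian circuit requires 0)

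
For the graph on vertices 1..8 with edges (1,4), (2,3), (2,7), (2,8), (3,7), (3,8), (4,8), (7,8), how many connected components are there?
3 (components: {1, 2, 3, 4, 7, 8}, {5}, {6})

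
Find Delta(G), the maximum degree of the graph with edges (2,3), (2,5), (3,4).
2 (attained at vertices 2, 3)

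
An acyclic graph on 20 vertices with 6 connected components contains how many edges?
14 (Each of the 6 component trees on V_i vertices has V_i - 1 edges; summing gives V - C = 20 - 6 = 14)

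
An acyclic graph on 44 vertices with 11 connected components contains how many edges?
33 (Each of the 11 component trees on V_i vertices has V_i - 1 edges; summing gives V - C = 44 - 11 = 33)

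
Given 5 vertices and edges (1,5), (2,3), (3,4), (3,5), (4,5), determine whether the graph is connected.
Yes (BFS from 1 visits [1, 5, 3, 4, 2] — all 5 vertices reached)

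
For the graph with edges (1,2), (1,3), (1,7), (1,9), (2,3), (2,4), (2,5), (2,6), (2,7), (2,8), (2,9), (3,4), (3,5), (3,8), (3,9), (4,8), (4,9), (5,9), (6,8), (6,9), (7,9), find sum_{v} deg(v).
42 (handshake: sum of degrees = 2|E| = 2 x 21 = 42)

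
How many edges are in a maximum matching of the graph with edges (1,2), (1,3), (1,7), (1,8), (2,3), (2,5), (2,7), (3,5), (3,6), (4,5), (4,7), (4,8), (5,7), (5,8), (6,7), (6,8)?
4 (matching: (1,3), (2,5), (4,8), (6,7); upper bound floor(n/2) = floor(8/2) = 4)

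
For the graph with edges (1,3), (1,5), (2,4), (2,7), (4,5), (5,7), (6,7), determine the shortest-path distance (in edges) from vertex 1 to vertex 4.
2 (path: 1 -> 5 -> 4, 2 edges)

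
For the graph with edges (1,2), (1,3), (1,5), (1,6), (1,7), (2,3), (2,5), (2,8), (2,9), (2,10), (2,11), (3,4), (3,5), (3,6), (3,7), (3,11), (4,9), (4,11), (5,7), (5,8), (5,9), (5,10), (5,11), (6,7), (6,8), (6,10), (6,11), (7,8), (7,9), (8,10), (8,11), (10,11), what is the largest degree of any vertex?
8 (attained at vertex 5)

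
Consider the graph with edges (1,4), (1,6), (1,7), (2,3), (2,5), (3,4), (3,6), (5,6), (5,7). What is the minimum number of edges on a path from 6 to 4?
2 (path: 6 -> 1 -> 4, 2 edges)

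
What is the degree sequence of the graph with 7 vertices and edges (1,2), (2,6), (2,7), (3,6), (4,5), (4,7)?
[3, 2, 2, 2, 1, 1, 1] (degrees: deg(1)=1, deg(2)=3, deg(3)=1, deg(4)=2, deg(5)=1, deg(6)=2, deg(7)=2)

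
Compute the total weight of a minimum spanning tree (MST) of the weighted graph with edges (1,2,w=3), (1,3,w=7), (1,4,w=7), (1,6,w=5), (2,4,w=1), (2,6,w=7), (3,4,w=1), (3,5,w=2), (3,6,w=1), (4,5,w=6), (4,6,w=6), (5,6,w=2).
8 (MST edges: (1,2,w=3), (2,4,w=1), (3,4,w=1), (3,5,w=2), (3,6,w=1); sum of weights 3 + 1 + 1 + 2 + 1 = 8)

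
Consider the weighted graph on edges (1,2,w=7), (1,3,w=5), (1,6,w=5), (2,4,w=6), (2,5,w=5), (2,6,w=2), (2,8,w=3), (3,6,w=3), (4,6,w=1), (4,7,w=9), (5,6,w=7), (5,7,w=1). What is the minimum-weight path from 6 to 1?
5 (path: 6 -> 1; weights 5 = 5)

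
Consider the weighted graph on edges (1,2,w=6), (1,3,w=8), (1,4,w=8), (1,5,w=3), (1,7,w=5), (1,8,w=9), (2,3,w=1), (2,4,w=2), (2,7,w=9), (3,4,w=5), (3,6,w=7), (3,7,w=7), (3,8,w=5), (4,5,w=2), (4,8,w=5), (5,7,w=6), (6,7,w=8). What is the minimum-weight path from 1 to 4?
5 (path: 1 -> 5 -> 4; weights 3 + 2 = 5)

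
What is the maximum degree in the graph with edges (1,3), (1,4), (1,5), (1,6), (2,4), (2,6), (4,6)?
4 (attained at vertex 1)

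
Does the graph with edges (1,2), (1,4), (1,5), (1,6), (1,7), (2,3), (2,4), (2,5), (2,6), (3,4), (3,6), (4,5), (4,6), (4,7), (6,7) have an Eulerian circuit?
No (6 vertices have odd degree: {1, 2, 3, 5, 6, 7}; Eulerian circuit requires 0)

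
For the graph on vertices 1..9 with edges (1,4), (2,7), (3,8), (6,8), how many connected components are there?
5 (components: {1, 4}, {2, 7}, {3, 6, 8}, {5}, {9})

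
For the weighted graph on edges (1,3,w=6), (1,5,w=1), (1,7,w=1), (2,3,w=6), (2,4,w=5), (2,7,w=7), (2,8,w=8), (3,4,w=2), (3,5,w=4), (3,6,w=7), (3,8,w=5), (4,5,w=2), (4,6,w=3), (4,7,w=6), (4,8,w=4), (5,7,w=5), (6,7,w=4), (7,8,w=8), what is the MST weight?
18 (MST edges: (1,5,w=1), (1,7,w=1), (2,4,w=5), (3,4,w=2), (4,5,w=2), (4,6,w=3), (4,8,w=4); sum of weights 1 + 1 + 5 + 2 + 2 + 3 + 4 = 18)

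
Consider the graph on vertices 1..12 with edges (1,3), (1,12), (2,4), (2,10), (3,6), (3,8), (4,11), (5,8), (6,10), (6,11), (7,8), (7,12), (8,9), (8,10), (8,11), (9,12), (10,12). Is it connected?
Yes (BFS from 1 visits [1, 3, 12, 6, 8, 7, 9, 10, 11, 5, 2, 4] — all 12 vertices reached)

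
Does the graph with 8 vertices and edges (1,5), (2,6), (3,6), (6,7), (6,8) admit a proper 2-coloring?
Yes. Partition: {1, 2, 3, 4, 7, 8}, {5, 6}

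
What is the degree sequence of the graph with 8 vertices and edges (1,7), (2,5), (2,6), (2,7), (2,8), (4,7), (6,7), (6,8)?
[4, 4, 3, 2, 1, 1, 1, 0] (degrees: deg(1)=1, deg(2)=4, deg(3)=0, deg(4)=1, deg(5)=1, deg(6)=3, deg(7)=4, deg(8)=2)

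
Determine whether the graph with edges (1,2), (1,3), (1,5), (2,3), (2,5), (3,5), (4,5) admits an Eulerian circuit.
No (4 vertices have odd degree: {1, 2, 3, 4}; Eulerian circuit requires 0)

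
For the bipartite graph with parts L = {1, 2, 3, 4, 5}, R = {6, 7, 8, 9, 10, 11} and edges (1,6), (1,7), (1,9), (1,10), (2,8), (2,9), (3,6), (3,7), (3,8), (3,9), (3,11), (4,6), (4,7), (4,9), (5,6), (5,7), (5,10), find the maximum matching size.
5 (matching: (1,10), (2,8), (3,11), (4,9), (5,7); upper bound min(|L|,|R|) = min(5,6) = 5)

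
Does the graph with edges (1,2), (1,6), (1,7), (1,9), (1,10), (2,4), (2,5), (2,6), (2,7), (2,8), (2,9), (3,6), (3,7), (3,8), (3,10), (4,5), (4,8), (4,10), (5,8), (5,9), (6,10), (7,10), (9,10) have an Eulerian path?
Yes (the graph is connected and exactly 2 vertices have odd degree: {1, 2}; any Eulerian path must start and end at those)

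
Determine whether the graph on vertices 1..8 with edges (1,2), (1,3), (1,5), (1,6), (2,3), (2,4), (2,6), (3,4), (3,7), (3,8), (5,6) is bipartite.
No (odd cycle of length 3: 3 -> 1 -> 2 -> 3)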